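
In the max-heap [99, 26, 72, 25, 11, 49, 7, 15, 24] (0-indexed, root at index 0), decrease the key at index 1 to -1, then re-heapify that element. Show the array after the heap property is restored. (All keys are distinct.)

[99, 25, 72, 24, 11, 49, 7, 15, -1]

set index 1 from 26 to -1 → [99, -1, 72, 25, 11, 49, 7, 15, 24]
-1 vs larger child 25 at index 3, swap → [99, 25, 72, -1, 11, 49, 7, 15, 24]
-1 vs larger child 24 at index 8, swap → [99, 25, 72, 24, 11, 49, 7, 15, -1]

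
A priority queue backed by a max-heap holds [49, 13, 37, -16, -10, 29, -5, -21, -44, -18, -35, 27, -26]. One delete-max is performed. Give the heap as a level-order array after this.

[37, 13, 29, -16, -10, 27, -5, -21, -44, -18, -35, -26]

remove root 49; move last element -26 to root → [-26, 13, 37, -16, -10, 29, -5, -21, -44, -18, -35, 27]
-26 vs larger child 37 at index 2, swap → [37, 13, -26, -16, -10, 29, -5, -21, -44, -18, -35, 27]
-26 vs larger child 29 at index 5, swap → [37, 13, 29, -16, -10, -26, -5, -21, -44, -18, -35, 27]
-26 vs only child 27 at index 11, swap → [37, 13, 29, -16, -10, 27, -5, -21, -44, -18, -35, -26]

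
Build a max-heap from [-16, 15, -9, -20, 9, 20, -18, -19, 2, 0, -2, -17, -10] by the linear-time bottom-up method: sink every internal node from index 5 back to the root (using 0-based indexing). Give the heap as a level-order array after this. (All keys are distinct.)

[20, 15, -9, 2, 9, -10, -18, -19, -20, 0, -2, -17, -16]

sift down from index 5: already satisfies heap property
sift down from index 4: already satisfies heap property
sift down from index 3:
  -20 vs larger child 2 at index 8, swap → [-16, 15, -9, 2, 9, 20, -18, -19, -20, 0, -2, -17, -10]
sift down from index 2:
  -9 vs larger child 20 at index 5, swap → [-16, 15, 20, 2, 9, -9, -18, -19, -20, 0, -2, -17, -10]
sift down from index 1: already satisfies heap property
sift down from index 0:
  -16 vs larger child 20 at index 2, swap → [20, 15, -16, 2, 9, -9, -18, -19, -20, 0, -2, -17, -10]
  -16 vs larger child -9 at index 5, swap → [20, 15, -9, 2, 9, -16, -18, -19, -20, 0, -2, -17, -10]
  -16 vs larger child -10 at index 12, swap → [20, 15, -9, 2, 9, -10, -18, -19, -20, 0, -2, -17, -16]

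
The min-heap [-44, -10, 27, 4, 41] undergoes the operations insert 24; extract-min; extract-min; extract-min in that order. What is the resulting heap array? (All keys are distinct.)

[24, 27, 41]

insert 24:
  append 24 at index 5 → [-44, -10, 27, 4, 41, 24]
  24 < parent 27 at index 2, swap → [-44, -10, 24, 4, 41, 27]
extract-min → returns -44:
  remove root -44; move last element 27 to root → [27, -10, 24, 4, 41]
  27 vs smaller child -10 at index 1, swap → [-10, 27, 24, 4, 41]
  27 vs smaller child 4 at index 3, swap → [-10, 4, 24, 27, 41]
extract-min → returns -10:
  remove root -10; move last element 41 to root → [41, 4, 24, 27]
  41 vs smaller child 4 at index 1, swap → [4, 41, 24, 27]
  41 vs only child 27 at index 3, swap → [4, 27, 24, 41]
extract-min → returns 4:
  remove root 4; move last element 41 to root → [41, 27, 24]
  41 vs smaller child 24 at index 2, swap → [24, 27, 41]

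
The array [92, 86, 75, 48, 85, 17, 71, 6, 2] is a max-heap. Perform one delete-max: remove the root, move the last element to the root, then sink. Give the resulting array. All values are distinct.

remove root 92; move last element 2 to root → [2, 86, 75, 48, 85, 17, 71, 6]
2 vs larger child 86 at index 1, swap → [86, 2, 75, 48, 85, 17, 71, 6]
2 vs larger child 85 at index 4, swap → [86, 85, 75, 48, 2, 17, 71, 6]

[86, 85, 75, 48, 2, 17, 71, 6]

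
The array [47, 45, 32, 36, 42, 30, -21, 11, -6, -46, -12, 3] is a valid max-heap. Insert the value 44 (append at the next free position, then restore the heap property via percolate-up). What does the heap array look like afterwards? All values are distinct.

append 44 at index 12 → [47, 45, 32, 36, 42, 30, -21, 11, -6, -46, -12, 3, 44]
44 > parent 30 at index 5, swap → [47, 45, 32, 36, 42, 44, -21, 11, -6, -46, -12, 3, 30]
44 > parent 32 at index 2, swap → [47, 45, 44, 36, 42, 32, -21, 11, -6, -46, -12, 3, 30]

[47, 45, 44, 36, 42, 32, -21, 11, -6, -46, -12, 3, 30]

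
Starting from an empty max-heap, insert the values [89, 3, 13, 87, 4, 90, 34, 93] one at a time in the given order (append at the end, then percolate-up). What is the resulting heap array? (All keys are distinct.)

Insert 89:
  append 89 at index 0 → [89] (no swap needed)
Insert 3:
  append 3 at index 1 → [89, 3] (no swap needed)
Insert 13:
  append 13 at index 2 → [89, 3, 13] (no swap needed)
Insert 87:
  append 87 at index 3 → [89, 3, 13, 87]
  87 > parent 3 at index 1, swap → [89, 87, 13, 3]
Insert 4:
  append 4 at index 4 → [89, 87, 13, 3, 4] (no swap needed)
Insert 90:
  append 90 at index 5 → [89, 87, 13, 3, 4, 90]
  90 > parent 13 at index 2, swap → [89, 87, 90, 3, 4, 13]
  90 > parent 89 at index 0, swap → [90, 87, 89, 3, 4, 13]
Insert 34:
  append 34 at index 6 → [90, 87, 89, 3, 4, 13, 34] (no swap needed)
Insert 93:
  append 93 at index 7 → [90, 87, 89, 3, 4, 13, 34, 93]
  93 > parent 3 at index 3, swap → [90, 87, 89, 93, 4, 13, 34, 3]
  93 > parent 87 at index 1, swap → [90, 93, 89, 87, 4, 13, 34, 3]
  93 > parent 90 at index 0, swap → [93, 90, 89, 87, 4, 13, 34, 3]

[93, 90, 89, 87, 4, 13, 34, 3]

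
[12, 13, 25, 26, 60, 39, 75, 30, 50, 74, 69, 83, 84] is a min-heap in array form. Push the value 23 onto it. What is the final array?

[12, 13, 23, 26, 60, 39, 25, 30, 50, 74, 69, 83, 84, 75]

append 23 at index 13 → [12, 13, 25, 26, 60, 39, 75, 30, 50, 74, 69, 83, 84, 23]
23 < parent 75 at index 6, swap → [12, 13, 25, 26, 60, 39, 23, 30, 50, 74, 69, 83, 84, 75]
23 < parent 25 at index 2, swap → [12, 13, 23, 26, 60, 39, 25, 30, 50, 74, 69, 83, 84, 75]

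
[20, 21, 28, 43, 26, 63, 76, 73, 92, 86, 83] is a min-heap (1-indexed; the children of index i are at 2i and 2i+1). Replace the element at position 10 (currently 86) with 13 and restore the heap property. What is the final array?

set index 10 from 86 to 13 → [20, 21, 28, 43, 26, 63, 76, 73, 92, 13, 83]
13 < parent 26 at index 5, swap → [20, 21, 28, 43, 13, 63, 76, 73, 92, 26, 83]
13 < parent 21 at index 2, swap → [20, 13, 28, 43, 21, 63, 76, 73, 92, 26, 83]
13 < parent 20 at index 1, swap → [13, 20, 28, 43, 21, 63, 76, 73, 92, 26, 83]

[13, 20, 28, 43, 21, 63, 76, 73, 92, 26, 83]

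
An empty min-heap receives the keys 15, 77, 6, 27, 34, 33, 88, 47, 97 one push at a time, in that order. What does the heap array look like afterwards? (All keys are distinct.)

Insert 15:
  append 15 at index 0 → [15] (no swap needed)
Insert 77:
  append 77 at index 1 → [15, 77] (no swap needed)
Insert 6:
  append 6 at index 2 → [15, 77, 6]
  6 < parent 15 at index 0, swap → [6, 77, 15]
Insert 27:
  append 27 at index 3 → [6, 77, 15, 27]
  27 < parent 77 at index 1, swap → [6, 27, 15, 77]
Insert 34:
  append 34 at index 4 → [6, 27, 15, 77, 34] (no swap needed)
Insert 33:
  append 33 at index 5 → [6, 27, 15, 77, 34, 33] (no swap needed)
Insert 88:
  append 88 at index 6 → [6, 27, 15, 77, 34, 33, 88] (no swap needed)
Insert 47:
  append 47 at index 7 → [6, 27, 15, 77, 34, 33, 88, 47]
  47 < parent 77 at index 3, swap → [6, 27, 15, 47, 34, 33, 88, 77]
Insert 97:
  append 97 at index 8 → [6, 27, 15, 47, 34, 33, 88, 77, 97] (no swap needed)

[6, 27, 15, 47, 34, 33, 88, 77, 97]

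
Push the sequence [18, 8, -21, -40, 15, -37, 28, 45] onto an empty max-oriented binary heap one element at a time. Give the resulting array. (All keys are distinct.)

[45, 28, 18, 15, 8, -37, -21, -40]

Insert 18:
  append 18 at index 0 → [18] (no swap needed)
Insert 8:
  append 8 at index 1 → [18, 8] (no swap needed)
Insert -21:
  append -21 at index 2 → [18, 8, -21] (no swap needed)
Insert -40:
  append -40 at index 3 → [18, 8, -21, -40] (no swap needed)
Insert 15:
  append 15 at index 4 → [18, 8, -21, -40, 15]
  15 > parent 8 at index 1, swap → [18, 15, -21, -40, 8]
Insert -37:
  append -37 at index 5 → [18, 15, -21, -40, 8, -37] (no swap needed)
Insert 28:
  append 28 at index 6 → [18, 15, -21, -40, 8, -37, 28]
  28 > parent -21 at index 2, swap → [18, 15, 28, -40, 8, -37, -21]
  28 > parent 18 at index 0, swap → [28, 15, 18, -40, 8, -37, -21]
Insert 45:
  append 45 at index 7 → [28, 15, 18, -40, 8, -37, -21, 45]
  45 > parent -40 at index 3, swap → [28, 15, 18, 45, 8, -37, -21, -40]
  45 > parent 15 at index 1, swap → [28, 45, 18, 15, 8, -37, -21, -40]
  45 > parent 28 at index 0, swap → [45, 28, 18, 15, 8, -37, -21, -40]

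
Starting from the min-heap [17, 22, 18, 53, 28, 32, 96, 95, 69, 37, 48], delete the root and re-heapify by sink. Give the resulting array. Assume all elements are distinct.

[18, 22, 32, 53, 28, 48, 96, 95, 69, 37]

remove root 17; move last element 48 to root → [48, 22, 18, 53, 28, 32, 96, 95, 69, 37]
48 vs smaller child 18 at index 2, swap → [18, 22, 48, 53, 28, 32, 96, 95, 69, 37]
48 vs smaller child 32 at index 5, swap → [18, 22, 32, 53, 28, 48, 96, 95, 69, 37]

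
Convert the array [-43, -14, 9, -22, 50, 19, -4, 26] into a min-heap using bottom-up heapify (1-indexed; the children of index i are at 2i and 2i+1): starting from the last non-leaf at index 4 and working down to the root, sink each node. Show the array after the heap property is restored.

[-43, -22, -4, -14, 50, 19, 9, 26]

sift down from index 4: already satisfies heap property
sift down from index 3:
  9 vs smaller child -4 at index 7, swap → [-43, -14, -4, -22, 50, 19, 9, 26]
sift down from index 2:
  -14 vs smaller child -22 at index 4, swap → [-43, -22, -4, -14, 50, 19, 9, 26]
sift down from index 1: already satisfies heap property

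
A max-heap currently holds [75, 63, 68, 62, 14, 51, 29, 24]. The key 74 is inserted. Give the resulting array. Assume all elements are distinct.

append 74 at index 8 → [75, 63, 68, 62, 14, 51, 29, 24, 74]
74 > parent 62 at index 3, swap → [75, 63, 68, 74, 14, 51, 29, 24, 62]
74 > parent 63 at index 1, swap → [75, 74, 68, 63, 14, 51, 29, 24, 62]

[75, 74, 68, 63, 14, 51, 29, 24, 62]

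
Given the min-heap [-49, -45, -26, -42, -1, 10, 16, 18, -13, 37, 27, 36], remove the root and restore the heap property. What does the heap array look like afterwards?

[-45, -42, -26, -13, -1, 10, 16, 18, 36, 37, 27]

remove root -49; move last element 36 to root → [36, -45, -26, -42, -1, 10, 16, 18, -13, 37, 27]
36 vs smaller child -45 at index 1, swap → [-45, 36, -26, -42, -1, 10, 16, 18, -13, 37, 27]
36 vs smaller child -42 at index 3, swap → [-45, -42, -26, 36, -1, 10, 16, 18, -13, 37, 27]
36 vs smaller child -13 at index 8, swap → [-45, -42, -26, -13, -1, 10, 16, 18, 36, 37, 27]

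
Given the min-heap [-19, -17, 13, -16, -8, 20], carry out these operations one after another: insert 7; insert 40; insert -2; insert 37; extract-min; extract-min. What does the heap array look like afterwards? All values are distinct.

[-16, -8, 7, -2, 37, 20, 13, 40]

insert 7:
  append 7 at index 6 → [-19, -17, 13, -16, -8, 20, 7]
  7 < parent 13 at index 2, swap → [-19, -17, 7, -16, -8, 20, 13]
insert 40:
  append 40 at index 7 → [-19, -17, 7, -16, -8, 20, 13, 40] (no swap needed)
insert -2:
  append -2 at index 8 → [-19, -17, 7, -16, -8, 20, 13, 40, -2] (no swap needed)
insert 37:
  append 37 at index 9 → [-19, -17, 7, -16, -8, 20, 13, 40, -2, 37] (no swap needed)
extract-min → returns -19:
  remove root -19; move last element 37 to root → [37, -17, 7, -16, -8, 20, 13, 40, -2]
  37 vs smaller child -17 at index 1, swap → [-17, 37, 7, -16, -8, 20, 13, 40, -2]
  37 vs smaller child -16 at index 3, swap → [-17, -16, 7, 37, -8, 20, 13, 40, -2]
  37 vs smaller child -2 at index 8, swap → [-17, -16, 7, -2, -8, 20, 13, 40, 37]
extract-min → returns -17:
  remove root -17; move last element 37 to root → [37, -16, 7, -2, -8, 20, 13, 40]
  37 vs smaller child -16 at index 1, swap → [-16, 37, 7, -2, -8, 20, 13, 40]
  37 vs smaller child -8 at index 4, swap → [-16, -8, 7, -2, 37, 20, 13, 40]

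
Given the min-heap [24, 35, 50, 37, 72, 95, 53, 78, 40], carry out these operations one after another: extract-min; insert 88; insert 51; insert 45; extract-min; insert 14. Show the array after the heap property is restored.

extract-min → returns 24:
  remove root 24; move last element 40 to root → [40, 35, 50, 37, 72, 95, 53, 78]
  40 vs smaller child 35 at index 1, swap → [35, 40, 50, 37, 72, 95, 53, 78]
  40 vs smaller child 37 at index 3, swap → [35, 37, 50, 40, 72, 95, 53, 78]
insert 88:
  append 88 at index 8 → [35, 37, 50, 40, 72, 95, 53, 78, 88] (no swap needed)
insert 51:
  append 51 at index 9 → [35, 37, 50, 40, 72, 95, 53, 78, 88, 51]
  51 < parent 72 at index 4, swap → [35, 37, 50, 40, 51, 95, 53, 78, 88, 72]
insert 45:
  append 45 at index 10 → [35, 37, 50, 40, 51, 95, 53, 78, 88, 72, 45]
  45 < parent 51 at index 4, swap → [35, 37, 50, 40, 45, 95, 53, 78, 88, 72, 51]
extract-min → returns 35:
  remove root 35; move last element 51 to root → [51, 37, 50, 40, 45, 95, 53, 78, 88, 72]
  51 vs smaller child 37 at index 1, swap → [37, 51, 50, 40, 45, 95, 53, 78, 88, 72]
  51 vs smaller child 40 at index 3, swap → [37, 40, 50, 51, 45, 95, 53, 78, 88, 72]
insert 14:
  append 14 at index 10 → [37, 40, 50, 51, 45, 95, 53, 78, 88, 72, 14]
  14 < parent 45 at index 4, swap → [37, 40, 50, 51, 14, 95, 53, 78, 88, 72, 45]
  14 < parent 40 at index 1, swap → [37, 14, 50, 51, 40, 95, 53, 78, 88, 72, 45]
  14 < parent 37 at index 0, swap → [14, 37, 50, 51, 40, 95, 53, 78, 88, 72, 45]

[14, 37, 50, 51, 40, 95, 53, 78, 88, 72, 45]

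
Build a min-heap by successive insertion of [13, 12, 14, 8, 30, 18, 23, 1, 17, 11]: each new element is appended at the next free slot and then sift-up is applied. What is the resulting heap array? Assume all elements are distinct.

[1, 8, 14, 12, 11, 18, 23, 13, 17, 30]

Insert 13:
  append 13 at index 0 → [13] (no swap needed)
Insert 12:
  append 12 at index 1 → [13, 12]
  12 < parent 13 at index 0, swap → [12, 13]
Insert 14:
  append 14 at index 2 → [12, 13, 14] (no swap needed)
Insert 8:
  append 8 at index 3 → [12, 13, 14, 8]
  8 < parent 13 at index 1, swap → [12, 8, 14, 13]
  8 < parent 12 at index 0, swap → [8, 12, 14, 13]
Insert 30:
  append 30 at index 4 → [8, 12, 14, 13, 30] (no swap needed)
Insert 18:
  append 18 at index 5 → [8, 12, 14, 13, 30, 18] (no swap needed)
Insert 23:
  append 23 at index 6 → [8, 12, 14, 13, 30, 18, 23] (no swap needed)
Insert 1:
  append 1 at index 7 → [8, 12, 14, 13, 30, 18, 23, 1]
  1 < parent 13 at index 3, swap → [8, 12, 14, 1, 30, 18, 23, 13]
  1 < parent 12 at index 1, swap → [8, 1, 14, 12, 30, 18, 23, 13]
  1 < parent 8 at index 0, swap → [1, 8, 14, 12, 30, 18, 23, 13]
Insert 17:
  append 17 at index 8 → [1, 8, 14, 12, 30, 18, 23, 13, 17] (no swap needed)
Insert 11:
  append 11 at index 9 → [1, 8, 14, 12, 30, 18, 23, 13, 17, 11]
  11 < parent 30 at index 4, swap → [1, 8, 14, 12, 11, 18, 23, 13, 17, 30]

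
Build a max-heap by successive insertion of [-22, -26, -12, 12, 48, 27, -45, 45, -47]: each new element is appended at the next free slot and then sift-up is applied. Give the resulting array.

[48, 45, 27, 12, -12, -22, -45, -26, -47]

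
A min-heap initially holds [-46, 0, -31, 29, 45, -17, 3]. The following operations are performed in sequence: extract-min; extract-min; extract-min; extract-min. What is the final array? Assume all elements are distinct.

[3, 29, 45]

extract-min → returns -46:
  remove root -46; move last element 3 to root → [3, 0, -31, 29, 45, -17]
  3 vs smaller child -31 at index 2, swap → [-31, 0, 3, 29, 45, -17]
  3 vs only child -17 at index 5, swap → [-31, 0, -17, 29, 45, 3]
extract-min → returns -31:
  remove root -31; move last element 3 to root → [3, 0, -17, 29, 45]
  3 vs smaller child -17 at index 2, swap → [-17, 0, 3, 29, 45]
extract-min → returns -17:
  remove root -17; move last element 45 to root → [45, 0, 3, 29]
  45 vs smaller child 0 at index 1, swap → [0, 45, 3, 29]
  45 vs only child 29 at index 3, swap → [0, 29, 3, 45]
extract-min → returns 0:
  remove root 0; move last element 45 to root → [45, 29, 3]
  45 vs smaller child 3 at index 2, swap → [3, 29, 45]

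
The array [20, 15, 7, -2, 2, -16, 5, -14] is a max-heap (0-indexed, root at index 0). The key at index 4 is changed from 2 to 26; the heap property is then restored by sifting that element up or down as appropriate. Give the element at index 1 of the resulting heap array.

20

set index 4 from 2 to 26 → [20, 15, 7, -2, 26, -16, 5, -14]
26 > parent 15 at index 1, swap → [20, 26, 7, -2, 15, -16, 5, -14]
26 > parent 20 at index 0, swap → [26, 20, 7, -2, 15, -16, 5, -14]
resulting array: [26, 20, 7, -2, 15, -16, 5, -14]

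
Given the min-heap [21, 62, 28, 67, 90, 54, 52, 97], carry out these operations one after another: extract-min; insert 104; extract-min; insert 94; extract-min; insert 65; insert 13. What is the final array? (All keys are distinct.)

extract-min → returns 21:
  remove root 21; move last element 97 to root → [97, 62, 28, 67, 90, 54, 52]
  97 vs smaller child 28 at index 2, swap → [28, 62, 97, 67, 90, 54, 52]
  97 vs smaller child 52 at index 6, swap → [28, 62, 52, 67, 90, 54, 97]
insert 104:
  append 104 at index 7 → [28, 62, 52, 67, 90, 54, 97, 104] (no swap needed)
extract-min → returns 28:
  remove root 28; move last element 104 to root → [104, 62, 52, 67, 90, 54, 97]
  104 vs smaller child 52 at index 2, swap → [52, 62, 104, 67, 90, 54, 97]
  104 vs smaller child 54 at index 5, swap → [52, 62, 54, 67, 90, 104, 97]
insert 94:
  append 94 at index 7 → [52, 62, 54, 67, 90, 104, 97, 94] (no swap needed)
extract-min → returns 52:
  remove root 52; move last element 94 to root → [94, 62, 54, 67, 90, 104, 97]
  94 vs smaller child 54 at index 2, swap → [54, 62, 94, 67, 90, 104, 97]
insert 65:
  append 65 at index 7 → [54, 62, 94, 67, 90, 104, 97, 65]
  65 < parent 67 at index 3, swap → [54, 62, 94, 65, 90, 104, 97, 67]
insert 13:
  append 13 at index 8 → [54, 62, 94, 65, 90, 104, 97, 67, 13]
  13 < parent 65 at index 3, swap → [54, 62, 94, 13, 90, 104, 97, 67, 65]
  13 < parent 62 at index 1, swap → [54, 13, 94, 62, 90, 104, 97, 67, 65]
  13 < parent 54 at index 0, swap → [13, 54, 94, 62, 90, 104, 97, 67, 65]

[13, 54, 94, 62, 90, 104, 97, 67, 65]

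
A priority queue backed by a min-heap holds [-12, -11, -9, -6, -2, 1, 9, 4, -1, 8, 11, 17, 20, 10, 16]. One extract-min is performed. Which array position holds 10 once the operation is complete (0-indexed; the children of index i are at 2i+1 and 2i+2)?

remove root -12; move last element 16 to root → [16, -11, -9, -6, -2, 1, 9, 4, -1, 8, 11, 17, 20, 10]
16 vs smaller child -11 at index 1, swap → [-11, 16, -9, -6, -2, 1, 9, 4, -1, 8, 11, 17, 20, 10]
16 vs smaller child -6 at index 3, swap → [-11, -6, -9, 16, -2, 1, 9, 4, -1, 8, 11, 17, 20, 10]
16 vs smaller child -1 at index 8, swap → [-11, -6, -9, -1, -2, 1, 9, 4, 16, 8, 11, 17, 20, 10]
resulting array: [-11, -6, -9, -1, -2, 1, 9, 4, 16, 8, 11, 17, 20, 10]

13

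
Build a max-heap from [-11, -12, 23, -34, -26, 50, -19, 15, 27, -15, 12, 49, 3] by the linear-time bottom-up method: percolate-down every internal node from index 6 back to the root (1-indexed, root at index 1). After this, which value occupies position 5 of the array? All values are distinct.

12

sift down from index 6: already satisfies heap property
sift down from index 5:
  -26 vs larger child 12 at index 11, swap → [-11, -12, 23, -34, 12, 50, -19, 15, 27, -15, -26, 49, 3]
sift down from index 4:
  -34 vs larger child 27 at index 9, swap → [-11, -12, 23, 27, 12, 50, -19, 15, -34, -15, -26, 49, 3]
sift down from index 3:
  23 vs larger child 50 at index 6, swap → [-11, -12, 50, 27, 12, 23, -19, 15, -34, -15, -26, 49, 3]
  23 vs larger child 49 at index 12, swap → [-11, -12, 50, 27, 12, 49, -19, 15, -34, -15, -26, 23, 3]
sift down from index 2:
  -12 vs larger child 27 at index 4, swap → [-11, 27, 50, -12, 12, 49, -19, 15, -34, -15, -26, 23, 3]
  -12 vs larger child 15 at index 8, swap → [-11, 27, 50, 15, 12, 49, -19, -12, -34, -15, -26, 23, 3]
sift down from index 1:
  -11 vs larger child 50 at index 3, swap → [50, 27, -11, 15, 12, 49, -19, -12, -34, -15, -26, 23, 3]
  -11 vs larger child 49 at index 6, swap → [50, 27, 49, 15, 12, -11, -19, -12, -34, -15, -26, 23, 3]
  -11 vs larger child 23 at index 12, swap → [50, 27, 49, 15, 12, 23, -19, -12, -34, -15, -26, -11, 3]
resulting array: [50, 27, 49, 15, 12, 23, -19, -12, -34, -15, -26, -11, 3]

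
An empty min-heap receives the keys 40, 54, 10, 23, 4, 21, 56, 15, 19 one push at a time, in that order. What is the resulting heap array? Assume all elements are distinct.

[4, 10, 21, 15, 23, 40, 56, 54, 19]

Insert 40:
  append 40 at index 0 → [40] (no swap needed)
Insert 54:
  append 54 at index 1 → [40, 54] (no swap needed)
Insert 10:
  append 10 at index 2 → [40, 54, 10]
  10 < parent 40 at index 0, swap → [10, 54, 40]
Insert 23:
  append 23 at index 3 → [10, 54, 40, 23]
  23 < parent 54 at index 1, swap → [10, 23, 40, 54]
Insert 4:
  append 4 at index 4 → [10, 23, 40, 54, 4]
  4 < parent 23 at index 1, swap → [10, 4, 40, 54, 23]
  4 < parent 10 at index 0, swap → [4, 10, 40, 54, 23]
Insert 21:
  append 21 at index 5 → [4, 10, 40, 54, 23, 21]
  21 < parent 40 at index 2, swap → [4, 10, 21, 54, 23, 40]
Insert 56:
  append 56 at index 6 → [4, 10, 21, 54, 23, 40, 56] (no swap needed)
Insert 15:
  append 15 at index 7 → [4, 10, 21, 54, 23, 40, 56, 15]
  15 < parent 54 at index 3, swap → [4, 10, 21, 15, 23, 40, 56, 54]
Insert 19:
  append 19 at index 8 → [4, 10, 21, 15, 23, 40, 56, 54, 19] (no swap needed)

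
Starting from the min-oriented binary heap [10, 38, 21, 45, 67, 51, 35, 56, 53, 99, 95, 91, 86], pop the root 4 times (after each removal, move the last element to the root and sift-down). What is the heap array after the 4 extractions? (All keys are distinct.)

[45, 53, 51, 56, 67, 91, 86, 99, 95]

extract-min #1 returns 10:
  remove root 10; move last element 86 to root → [86, 38, 21, 45, 67, 51, 35, 56, 53, 99, 95, 91]
  86 vs smaller child 21 at index 2, swap → [21, 38, 86, 45, 67, 51, 35, 56, 53, 99, 95, 91]
  86 vs smaller child 35 at index 6, swap → [21, 38, 35, 45, 67, 51, 86, 56, 53, 99, 95, 91]
extract-min #2 returns 21:
  remove root 21; move last element 91 to root → [91, 38, 35, 45, 67, 51, 86, 56, 53, 99, 95]
  91 vs smaller child 35 at index 2, swap → [35, 38, 91, 45, 67, 51, 86, 56, 53, 99, 95]
  91 vs smaller child 51 at index 5, swap → [35, 38, 51, 45, 67, 91, 86, 56, 53, 99, 95]
extract-min #3 returns 35:
  remove root 35; move last element 95 to root → [95, 38, 51, 45, 67, 91, 86, 56, 53, 99]
  95 vs smaller child 38 at index 1, swap → [38, 95, 51, 45, 67, 91, 86, 56, 53, 99]
  95 vs smaller child 45 at index 3, swap → [38, 45, 51, 95, 67, 91, 86, 56, 53, 99]
  95 vs smaller child 53 at index 8, swap → [38, 45, 51, 53, 67, 91, 86, 56, 95, 99]
extract-min #4 returns 38:
  remove root 38; move last element 99 to root → [99, 45, 51, 53, 67, 91, 86, 56, 95]
  99 vs smaller child 45 at index 1, swap → [45, 99, 51, 53, 67, 91, 86, 56, 95]
  99 vs smaller child 53 at index 3, swap → [45, 53, 51, 99, 67, 91, 86, 56, 95]
  99 vs smaller child 56 at index 7, swap → [45, 53, 51, 56, 67, 91, 86, 99, 95]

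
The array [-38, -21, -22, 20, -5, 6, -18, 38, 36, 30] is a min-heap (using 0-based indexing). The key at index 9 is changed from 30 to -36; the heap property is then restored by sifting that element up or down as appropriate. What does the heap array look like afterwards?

[-38, -36, -22, 20, -21, 6, -18, 38, 36, -5]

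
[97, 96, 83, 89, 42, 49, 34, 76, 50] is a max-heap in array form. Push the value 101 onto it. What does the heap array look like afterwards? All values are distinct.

[101, 97, 83, 89, 96, 49, 34, 76, 50, 42]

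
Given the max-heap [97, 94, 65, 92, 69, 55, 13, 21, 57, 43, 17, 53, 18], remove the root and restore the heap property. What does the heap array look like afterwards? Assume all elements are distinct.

[94, 92, 65, 57, 69, 55, 13, 21, 18, 43, 17, 53]

remove root 97; move last element 18 to root → [18, 94, 65, 92, 69, 55, 13, 21, 57, 43, 17, 53]
18 vs larger child 94 at index 1, swap → [94, 18, 65, 92, 69, 55, 13, 21, 57, 43, 17, 53]
18 vs larger child 92 at index 3, swap → [94, 92, 65, 18, 69, 55, 13, 21, 57, 43, 17, 53]
18 vs larger child 57 at index 8, swap → [94, 92, 65, 57, 69, 55, 13, 21, 18, 43, 17, 53]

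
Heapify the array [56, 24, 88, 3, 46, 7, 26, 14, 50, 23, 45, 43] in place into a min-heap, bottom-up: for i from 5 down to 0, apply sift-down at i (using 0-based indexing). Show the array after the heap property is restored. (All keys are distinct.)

[3, 14, 7, 24, 23, 43, 26, 56, 50, 46, 45, 88]

sift down from index 5: already satisfies heap property
sift down from index 4:
  46 vs smaller child 23 at index 9, swap → [56, 24, 88, 3, 23, 7, 26, 14, 50, 46, 45, 43]
sift down from index 3: already satisfies heap property
sift down from index 2:
  88 vs smaller child 7 at index 5, swap → [56, 24, 7, 3, 23, 88, 26, 14, 50, 46, 45, 43]
  88 vs only child 43 at index 11, swap → [56, 24, 7, 3, 23, 43, 26, 14, 50, 46, 45, 88]
sift down from index 1:
  24 vs smaller child 3 at index 3, swap → [56, 3, 7, 24, 23, 43, 26, 14, 50, 46, 45, 88]
  24 vs smaller child 14 at index 7, swap → [56, 3, 7, 14, 23, 43, 26, 24, 50, 46, 45, 88]
sift down from index 0:
  56 vs smaller child 3 at index 1, swap → [3, 56, 7, 14, 23, 43, 26, 24, 50, 46, 45, 88]
  56 vs smaller child 14 at index 3, swap → [3, 14, 7, 56, 23, 43, 26, 24, 50, 46, 45, 88]
  56 vs smaller child 24 at index 7, swap → [3, 14, 7, 24, 23, 43, 26, 56, 50, 46, 45, 88]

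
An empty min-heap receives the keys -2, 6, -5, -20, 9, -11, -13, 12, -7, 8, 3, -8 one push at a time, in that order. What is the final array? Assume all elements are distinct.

[-20, -7, -13, -5, 3, -8, -11, 12, 6, 9, 8, -2]

Insert -2:
  append -2 at index 0 → [-2] (no swap needed)
Insert 6:
  append 6 at index 1 → [-2, 6] (no swap needed)
Insert -5:
  append -5 at index 2 → [-2, 6, -5]
  -5 < parent -2 at index 0, swap → [-5, 6, -2]
Insert -20:
  append -20 at index 3 → [-5, 6, -2, -20]
  -20 < parent 6 at index 1, swap → [-5, -20, -2, 6]
  -20 < parent -5 at index 0, swap → [-20, -5, -2, 6]
Insert 9:
  append 9 at index 4 → [-20, -5, -2, 6, 9] (no swap needed)
Insert -11:
  append -11 at index 5 → [-20, -5, -2, 6, 9, -11]
  -11 < parent -2 at index 2, swap → [-20, -5, -11, 6, 9, -2]
Insert -13:
  append -13 at index 6 → [-20, -5, -11, 6, 9, -2, -13]
  -13 < parent -11 at index 2, swap → [-20, -5, -13, 6, 9, -2, -11]
Insert 12:
  append 12 at index 7 → [-20, -5, -13, 6, 9, -2, -11, 12] (no swap needed)
Insert -7:
  append -7 at index 8 → [-20, -5, -13, 6, 9, -2, -11, 12, -7]
  -7 < parent 6 at index 3, swap → [-20, -5, -13, -7, 9, -2, -11, 12, 6]
  -7 < parent -5 at index 1, swap → [-20, -7, -13, -5, 9, -2, -11, 12, 6]
Insert 8:
  append 8 at index 9 → [-20, -7, -13, -5, 9, -2, -11, 12, 6, 8]
  8 < parent 9 at index 4, swap → [-20, -7, -13, -5, 8, -2, -11, 12, 6, 9]
Insert 3:
  append 3 at index 10 → [-20, -7, -13, -5, 8, -2, -11, 12, 6, 9, 3]
  3 < parent 8 at index 4, swap → [-20, -7, -13, -5, 3, -2, -11, 12, 6, 9, 8]
Insert -8:
  append -8 at index 11 → [-20, -7, -13, -5, 3, -2, -11, 12, 6, 9, 8, -8]
  -8 < parent -2 at index 5, swap → [-20, -7, -13, -5, 3, -8, -11, 12, 6, 9, 8, -2]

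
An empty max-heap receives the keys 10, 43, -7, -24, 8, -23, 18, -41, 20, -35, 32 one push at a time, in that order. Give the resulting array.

[43, 32, 18, 10, 20, -23, -7, -41, -24, -35, 8]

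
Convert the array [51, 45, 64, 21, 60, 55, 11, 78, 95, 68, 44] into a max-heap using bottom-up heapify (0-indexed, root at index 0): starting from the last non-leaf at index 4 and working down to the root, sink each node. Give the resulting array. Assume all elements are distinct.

sift down from index 4:
  60 vs larger child 68 at index 9, swap → [51, 45, 64, 21, 68, 55, 11, 78, 95, 60, 44]
sift down from index 3:
  21 vs larger child 95 at index 8, swap → [51, 45, 64, 95, 68, 55, 11, 78, 21, 60, 44]
sift down from index 2: already satisfies heap property
sift down from index 1:
  45 vs larger child 95 at index 3, swap → [51, 95, 64, 45, 68, 55, 11, 78, 21, 60, 44]
  45 vs larger child 78 at index 7, swap → [51, 95, 64, 78, 68, 55, 11, 45, 21, 60, 44]
sift down from index 0:
  51 vs larger child 95 at index 1, swap → [95, 51, 64, 78, 68, 55, 11, 45, 21, 60, 44]
  51 vs larger child 78 at index 3, swap → [95, 78, 64, 51, 68, 55, 11, 45, 21, 60, 44]

[95, 78, 64, 51, 68, 55, 11, 45, 21, 60, 44]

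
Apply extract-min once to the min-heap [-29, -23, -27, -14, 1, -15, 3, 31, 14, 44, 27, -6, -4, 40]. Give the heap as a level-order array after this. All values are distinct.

remove root -29; move last element 40 to root → [40, -23, -27, -14, 1, -15, 3, 31, 14, 44, 27, -6, -4]
40 vs smaller child -27 at index 2, swap → [-27, -23, 40, -14, 1, -15, 3, 31, 14, 44, 27, -6, -4]
40 vs smaller child -15 at index 5, swap → [-27, -23, -15, -14, 1, 40, 3, 31, 14, 44, 27, -6, -4]
40 vs smaller child -6 at index 11, swap → [-27, -23, -15, -14, 1, -6, 3, 31, 14, 44, 27, 40, -4]

[-27, -23, -15, -14, 1, -6, 3, 31, 14, 44, 27, 40, -4]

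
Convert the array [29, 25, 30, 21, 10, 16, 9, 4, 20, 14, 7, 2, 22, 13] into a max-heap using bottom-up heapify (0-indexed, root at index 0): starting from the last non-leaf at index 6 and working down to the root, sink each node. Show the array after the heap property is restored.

[30, 25, 29, 21, 14, 22, 13, 4, 20, 10, 7, 2, 16, 9]

sift down from index 6:
  9 vs only child 13 at index 13, swap → [29, 25, 30, 21, 10, 16, 13, 4, 20, 14, 7, 2, 22, 9]
sift down from index 5:
  16 vs larger child 22 at index 12, swap → [29, 25, 30, 21, 10, 22, 13, 4, 20, 14, 7, 2, 16, 9]
sift down from index 4:
  10 vs larger child 14 at index 9, swap → [29, 25, 30, 21, 14, 22, 13, 4, 20, 10, 7, 2, 16, 9]
sift down from index 3: already satisfies heap property
sift down from index 2: already satisfies heap property
sift down from index 1: already satisfies heap property
sift down from index 0:
  29 vs larger child 30 at index 2, swap → [30, 25, 29, 21, 14, 22, 13, 4, 20, 10, 7, 2, 16, 9]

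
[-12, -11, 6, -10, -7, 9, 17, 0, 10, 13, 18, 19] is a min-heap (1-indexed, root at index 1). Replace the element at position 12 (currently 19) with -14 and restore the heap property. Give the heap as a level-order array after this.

[-14, -11, -12, -10, -7, 6, 17, 0, 10, 13, 18, 9]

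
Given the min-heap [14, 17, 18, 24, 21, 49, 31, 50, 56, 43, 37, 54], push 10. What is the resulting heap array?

append 10 at index 12 → [14, 17, 18, 24, 21, 49, 31, 50, 56, 43, 37, 54, 10]
10 < parent 49 at index 5, swap → [14, 17, 18, 24, 21, 10, 31, 50, 56, 43, 37, 54, 49]
10 < parent 18 at index 2, swap → [14, 17, 10, 24, 21, 18, 31, 50, 56, 43, 37, 54, 49]
10 < parent 14 at index 0, swap → [10, 17, 14, 24, 21, 18, 31, 50, 56, 43, 37, 54, 49]

[10, 17, 14, 24, 21, 18, 31, 50, 56, 43, 37, 54, 49]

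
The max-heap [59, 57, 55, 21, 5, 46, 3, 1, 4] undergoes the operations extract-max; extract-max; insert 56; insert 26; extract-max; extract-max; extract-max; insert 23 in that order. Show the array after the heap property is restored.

[26, 21, 23, 3, 5, 1, 4]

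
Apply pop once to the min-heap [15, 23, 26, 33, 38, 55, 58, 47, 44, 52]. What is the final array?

[23, 33, 26, 44, 38, 55, 58, 47, 52]

remove root 15; move last element 52 to root → [52, 23, 26, 33, 38, 55, 58, 47, 44]
52 vs smaller child 23 at index 1, swap → [23, 52, 26, 33, 38, 55, 58, 47, 44]
52 vs smaller child 33 at index 3, swap → [23, 33, 26, 52, 38, 55, 58, 47, 44]
52 vs smaller child 44 at index 8, swap → [23, 33, 26, 44, 38, 55, 58, 47, 52]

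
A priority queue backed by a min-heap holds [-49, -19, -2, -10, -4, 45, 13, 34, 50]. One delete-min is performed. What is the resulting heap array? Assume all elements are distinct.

remove root -49; move last element 50 to root → [50, -19, -2, -10, -4, 45, 13, 34]
50 vs smaller child -19 at index 1, swap → [-19, 50, -2, -10, -4, 45, 13, 34]
50 vs smaller child -10 at index 3, swap → [-19, -10, -2, 50, -4, 45, 13, 34]
50 vs only child 34 at index 7, swap → [-19, -10, -2, 34, -4, 45, 13, 50]

[-19, -10, -2, 34, -4, 45, 13, 50]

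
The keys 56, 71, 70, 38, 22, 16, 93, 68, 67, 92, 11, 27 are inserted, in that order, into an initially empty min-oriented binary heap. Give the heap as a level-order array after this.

[11, 16, 22, 67, 38, 27, 93, 71, 68, 92, 56, 70]

Insert 56:
  append 56 at index 0 → [56] (no swap needed)
Insert 71:
  append 71 at index 1 → [56, 71] (no swap needed)
Insert 70:
  append 70 at index 2 → [56, 71, 70] (no swap needed)
Insert 38:
  append 38 at index 3 → [56, 71, 70, 38]
  38 < parent 71 at index 1, swap → [56, 38, 70, 71]
  38 < parent 56 at index 0, swap → [38, 56, 70, 71]
Insert 22:
  append 22 at index 4 → [38, 56, 70, 71, 22]
  22 < parent 56 at index 1, swap → [38, 22, 70, 71, 56]
  22 < parent 38 at index 0, swap → [22, 38, 70, 71, 56]
Insert 16:
  append 16 at index 5 → [22, 38, 70, 71, 56, 16]
  16 < parent 70 at index 2, swap → [22, 38, 16, 71, 56, 70]
  16 < parent 22 at index 0, swap → [16, 38, 22, 71, 56, 70]
Insert 93:
  append 93 at index 6 → [16, 38, 22, 71, 56, 70, 93] (no swap needed)
Insert 68:
  append 68 at index 7 → [16, 38, 22, 71, 56, 70, 93, 68]
  68 < parent 71 at index 3, swap → [16, 38, 22, 68, 56, 70, 93, 71]
Insert 67:
  append 67 at index 8 → [16, 38, 22, 68, 56, 70, 93, 71, 67]
  67 < parent 68 at index 3, swap → [16, 38, 22, 67, 56, 70, 93, 71, 68]
Insert 92:
  append 92 at index 9 → [16, 38, 22, 67, 56, 70, 93, 71, 68, 92] (no swap needed)
Insert 11:
  append 11 at index 10 → [16, 38, 22, 67, 56, 70, 93, 71, 68, 92, 11]
  11 < parent 56 at index 4, swap → [16, 38, 22, 67, 11, 70, 93, 71, 68, 92, 56]
  11 < parent 38 at index 1, swap → [16, 11, 22, 67, 38, 70, 93, 71, 68, 92, 56]
  11 < parent 16 at index 0, swap → [11, 16, 22, 67, 38, 70, 93, 71, 68, 92, 56]
Insert 27:
  append 27 at index 11 → [11, 16, 22, 67, 38, 70, 93, 71, 68, 92, 56, 27]
  27 < parent 70 at index 5, swap → [11, 16, 22, 67, 38, 27, 93, 71, 68, 92, 56, 70]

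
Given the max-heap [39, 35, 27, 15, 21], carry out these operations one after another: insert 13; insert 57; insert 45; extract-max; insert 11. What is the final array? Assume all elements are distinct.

[45, 35, 39, 15, 21, 13, 27, 11]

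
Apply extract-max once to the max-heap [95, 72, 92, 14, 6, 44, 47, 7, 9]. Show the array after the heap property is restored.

remove root 95; move last element 9 to root → [9, 72, 92, 14, 6, 44, 47, 7]
9 vs larger child 92 at index 2, swap → [92, 72, 9, 14, 6, 44, 47, 7]
9 vs larger child 47 at index 6, swap → [92, 72, 47, 14, 6, 44, 9, 7]

[92, 72, 47, 14, 6, 44, 9, 7]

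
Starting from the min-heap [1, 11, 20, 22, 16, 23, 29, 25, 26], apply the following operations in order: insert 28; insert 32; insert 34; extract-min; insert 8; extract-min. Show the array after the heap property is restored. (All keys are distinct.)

[11, 16, 20, 22, 28, 23, 29, 25, 26, 34, 32]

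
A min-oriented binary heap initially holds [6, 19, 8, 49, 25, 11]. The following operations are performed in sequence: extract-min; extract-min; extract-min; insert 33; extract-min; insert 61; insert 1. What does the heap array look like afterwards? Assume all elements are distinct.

[1, 25, 49, 61, 33]

extract-min → returns 6:
  remove root 6; move last element 11 to root → [11, 19, 8, 49, 25]
  11 vs smaller child 8 at index 2, swap → [8, 19, 11, 49, 25]
extract-min → returns 8:
  remove root 8; move last element 25 to root → [25, 19, 11, 49]
  25 vs smaller child 11 at index 2, swap → [11, 19, 25, 49]
extract-min → returns 11:
  remove root 11; move last element 49 to root → [49, 19, 25]
  49 vs smaller child 19 at index 1, swap → [19, 49, 25]
insert 33:
  append 33 at index 3 → [19, 49, 25, 33]
  33 < parent 49 at index 1, swap → [19, 33, 25, 49]
extract-min → returns 19:
  remove root 19; move last element 49 to root → [49, 33, 25]
  49 vs smaller child 25 at index 2, swap → [25, 33, 49]
insert 61:
  append 61 at index 3 → [25, 33, 49, 61] (no swap needed)
insert 1:
  append 1 at index 4 → [25, 33, 49, 61, 1]
  1 < parent 33 at index 1, swap → [25, 1, 49, 61, 33]
  1 < parent 25 at index 0, swap → [1, 25, 49, 61, 33]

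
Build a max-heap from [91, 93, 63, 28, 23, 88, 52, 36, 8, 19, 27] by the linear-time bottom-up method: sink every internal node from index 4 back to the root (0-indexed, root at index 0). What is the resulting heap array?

sift down from index 4:
  23 vs larger child 27 at index 10, swap → [91, 93, 63, 28, 27, 88, 52, 36, 8, 19, 23]
sift down from index 3:
  28 vs larger child 36 at index 7, swap → [91, 93, 63, 36, 27, 88, 52, 28, 8, 19, 23]
sift down from index 2:
  63 vs larger child 88 at index 5, swap → [91, 93, 88, 36, 27, 63, 52, 28, 8, 19, 23]
sift down from index 1: already satisfies heap property
sift down from index 0:
  91 vs larger child 93 at index 1, swap → [93, 91, 88, 36, 27, 63, 52, 28, 8, 19, 23]

[93, 91, 88, 36, 27, 63, 52, 28, 8, 19, 23]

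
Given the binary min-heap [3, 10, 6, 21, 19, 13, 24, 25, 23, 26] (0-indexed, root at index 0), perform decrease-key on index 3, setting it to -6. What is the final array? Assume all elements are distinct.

[-6, 3, 6, 10, 19, 13, 24, 25, 23, 26]

set index 3 from 21 to -6 → [3, 10, 6, -6, 19, 13, 24, 25, 23, 26]
-6 < parent 10 at index 1, swap → [3, -6, 6, 10, 19, 13, 24, 25, 23, 26]
-6 < parent 3 at index 0, swap → [-6, 3, 6, 10, 19, 13, 24, 25, 23, 26]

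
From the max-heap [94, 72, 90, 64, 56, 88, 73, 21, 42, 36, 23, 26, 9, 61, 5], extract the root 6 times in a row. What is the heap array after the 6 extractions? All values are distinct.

[61, 56, 26, 42, 36, 23, 9, 21, 5]

extract-max #1 returns 94:
  remove root 94; move last element 5 to root → [5, 72, 90, 64, 56, 88, 73, 21, 42, 36, 23, 26, 9, 61]
  5 vs larger child 90 at index 2, swap → [90, 72, 5, 64, 56, 88, 73, 21, 42, 36, 23, 26, 9, 61]
  5 vs larger child 88 at index 5, swap → [90, 72, 88, 64, 56, 5, 73, 21, 42, 36, 23, 26, 9, 61]
  5 vs larger child 26 at index 11, swap → [90, 72, 88, 64, 56, 26, 73, 21, 42, 36, 23, 5, 9, 61]
extract-max #2 returns 90:
  remove root 90; move last element 61 to root → [61, 72, 88, 64, 56, 26, 73, 21, 42, 36, 23, 5, 9]
  61 vs larger child 88 at index 2, swap → [88, 72, 61, 64, 56, 26, 73, 21, 42, 36, 23, 5, 9]
  61 vs larger child 73 at index 6, swap → [88, 72, 73, 64, 56, 26, 61, 21, 42, 36, 23, 5, 9]
extract-max #3 returns 88:
  remove root 88; move last element 9 to root → [9, 72, 73, 64, 56, 26, 61, 21, 42, 36, 23, 5]
  9 vs larger child 73 at index 2, swap → [73, 72, 9, 64, 56, 26, 61, 21, 42, 36, 23, 5]
  9 vs larger child 61 at index 6, swap → [73, 72, 61, 64, 56, 26, 9, 21, 42, 36, 23, 5]
extract-max #4 returns 73:
  remove root 73; move last element 5 to root → [5, 72, 61, 64, 56, 26, 9, 21, 42, 36, 23]
  5 vs larger child 72 at index 1, swap → [72, 5, 61, 64, 56, 26, 9, 21, 42, 36, 23]
  5 vs larger child 64 at index 3, swap → [72, 64, 61, 5, 56, 26, 9, 21, 42, 36, 23]
  5 vs larger child 42 at index 8, swap → [72, 64, 61, 42, 56, 26, 9, 21, 5, 36, 23]
extract-max #5 returns 72:
  remove root 72; move last element 23 to root → [23, 64, 61, 42, 56, 26, 9, 21, 5, 36]
  23 vs larger child 64 at index 1, swap → [64, 23, 61, 42, 56, 26, 9, 21, 5, 36]
  23 vs larger child 56 at index 4, swap → [64, 56, 61, 42, 23, 26, 9, 21, 5, 36]
  23 vs only child 36 at index 9, swap → [64, 56, 61, 42, 36, 26, 9, 21, 5, 23]
extract-max #6 returns 64:
  remove root 64; move last element 23 to root → [23, 56, 61, 42, 36, 26, 9, 21, 5]
  23 vs larger child 61 at index 2, swap → [61, 56, 23, 42, 36, 26, 9, 21, 5]
  23 vs larger child 26 at index 5, swap → [61, 56, 26, 42, 36, 23, 9, 21, 5]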